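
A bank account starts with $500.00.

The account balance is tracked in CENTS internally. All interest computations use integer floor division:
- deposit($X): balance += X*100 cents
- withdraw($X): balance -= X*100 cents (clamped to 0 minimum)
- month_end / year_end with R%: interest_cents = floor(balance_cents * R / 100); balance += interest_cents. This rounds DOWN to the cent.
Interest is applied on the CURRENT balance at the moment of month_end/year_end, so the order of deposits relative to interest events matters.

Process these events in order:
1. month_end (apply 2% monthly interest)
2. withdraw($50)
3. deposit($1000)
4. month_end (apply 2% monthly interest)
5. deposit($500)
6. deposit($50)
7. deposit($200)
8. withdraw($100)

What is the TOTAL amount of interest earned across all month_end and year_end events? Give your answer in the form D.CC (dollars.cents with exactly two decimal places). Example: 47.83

After 1 (month_end (apply 2% monthly interest)): balance=$510.00 total_interest=$10.00
After 2 (withdraw($50)): balance=$460.00 total_interest=$10.00
After 3 (deposit($1000)): balance=$1460.00 total_interest=$10.00
After 4 (month_end (apply 2% monthly interest)): balance=$1489.20 total_interest=$39.20
After 5 (deposit($500)): balance=$1989.20 total_interest=$39.20
After 6 (deposit($50)): balance=$2039.20 total_interest=$39.20
After 7 (deposit($200)): balance=$2239.20 total_interest=$39.20
After 8 (withdraw($100)): balance=$2139.20 total_interest=$39.20

Answer: 39.20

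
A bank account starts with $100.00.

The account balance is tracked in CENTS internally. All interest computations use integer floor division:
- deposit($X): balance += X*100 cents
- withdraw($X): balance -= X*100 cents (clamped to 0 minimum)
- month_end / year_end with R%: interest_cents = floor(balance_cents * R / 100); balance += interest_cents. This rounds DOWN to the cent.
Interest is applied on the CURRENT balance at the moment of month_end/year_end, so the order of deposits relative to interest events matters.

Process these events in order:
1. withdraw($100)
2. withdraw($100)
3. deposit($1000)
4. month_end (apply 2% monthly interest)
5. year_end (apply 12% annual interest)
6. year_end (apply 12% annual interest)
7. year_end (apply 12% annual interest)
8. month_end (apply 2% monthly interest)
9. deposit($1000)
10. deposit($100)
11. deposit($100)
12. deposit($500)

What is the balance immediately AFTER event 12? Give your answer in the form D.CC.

After 1 (withdraw($100)): balance=$0.00 total_interest=$0.00
After 2 (withdraw($100)): balance=$0.00 total_interest=$0.00
After 3 (deposit($1000)): balance=$1000.00 total_interest=$0.00
After 4 (month_end (apply 2% monthly interest)): balance=$1020.00 total_interest=$20.00
After 5 (year_end (apply 12% annual interest)): balance=$1142.40 total_interest=$142.40
After 6 (year_end (apply 12% annual interest)): balance=$1279.48 total_interest=$279.48
After 7 (year_end (apply 12% annual interest)): balance=$1433.01 total_interest=$433.01
After 8 (month_end (apply 2% monthly interest)): balance=$1461.67 total_interest=$461.67
After 9 (deposit($1000)): balance=$2461.67 total_interest=$461.67
After 10 (deposit($100)): balance=$2561.67 total_interest=$461.67
After 11 (deposit($100)): balance=$2661.67 total_interest=$461.67
After 12 (deposit($500)): balance=$3161.67 total_interest=$461.67

Answer: 3161.67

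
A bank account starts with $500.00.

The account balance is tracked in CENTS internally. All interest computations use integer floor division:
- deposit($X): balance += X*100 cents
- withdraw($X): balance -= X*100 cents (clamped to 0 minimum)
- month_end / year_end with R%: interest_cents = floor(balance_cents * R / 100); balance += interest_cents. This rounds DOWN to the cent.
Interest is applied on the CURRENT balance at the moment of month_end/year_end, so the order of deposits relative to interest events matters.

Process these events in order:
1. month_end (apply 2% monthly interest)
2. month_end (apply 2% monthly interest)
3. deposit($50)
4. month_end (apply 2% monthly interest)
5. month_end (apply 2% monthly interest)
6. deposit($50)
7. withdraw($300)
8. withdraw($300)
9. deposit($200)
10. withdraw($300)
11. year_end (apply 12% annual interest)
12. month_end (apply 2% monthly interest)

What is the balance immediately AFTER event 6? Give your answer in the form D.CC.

Answer: 643.23

Derivation:
After 1 (month_end (apply 2% monthly interest)): balance=$510.00 total_interest=$10.00
After 2 (month_end (apply 2% monthly interest)): balance=$520.20 total_interest=$20.20
After 3 (deposit($50)): balance=$570.20 total_interest=$20.20
After 4 (month_end (apply 2% monthly interest)): balance=$581.60 total_interest=$31.60
After 5 (month_end (apply 2% monthly interest)): balance=$593.23 total_interest=$43.23
After 6 (deposit($50)): balance=$643.23 total_interest=$43.23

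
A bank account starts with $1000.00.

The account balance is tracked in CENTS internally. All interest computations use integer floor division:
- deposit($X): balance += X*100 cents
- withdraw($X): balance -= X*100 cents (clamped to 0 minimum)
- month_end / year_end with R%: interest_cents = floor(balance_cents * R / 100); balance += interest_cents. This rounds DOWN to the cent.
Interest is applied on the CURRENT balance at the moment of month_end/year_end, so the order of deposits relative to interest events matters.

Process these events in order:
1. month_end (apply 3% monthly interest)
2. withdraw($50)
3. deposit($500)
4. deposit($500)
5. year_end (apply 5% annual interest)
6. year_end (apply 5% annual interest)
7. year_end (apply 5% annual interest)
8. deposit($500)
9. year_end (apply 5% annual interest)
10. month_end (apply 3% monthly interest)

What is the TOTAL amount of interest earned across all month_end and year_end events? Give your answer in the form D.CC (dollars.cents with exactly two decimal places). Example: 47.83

Answer: 569.64

Derivation:
After 1 (month_end (apply 3% monthly interest)): balance=$1030.00 total_interest=$30.00
After 2 (withdraw($50)): balance=$980.00 total_interest=$30.00
After 3 (deposit($500)): balance=$1480.00 total_interest=$30.00
After 4 (deposit($500)): balance=$1980.00 total_interest=$30.00
After 5 (year_end (apply 5% annual interest)): balance=$2079.00 total_interest=$129.00
After 6 (year_end (apply 5% annual interest)): balance=$2182.95 total_interest=$232.95
After 7 (year_end (apply 5% annual interest)): balance=$2292.09 total_interest=$342.09
After 8 (deposit($500)): balance=$2792.09 total_interest=$342.09
After 9 (year_end (apply 5% annual interest)): balance=$2931.69 total_interest=$481.69
After 10 (month_end (apply 3% monthly interest)): balance=$3019.64 total_interest=$569.64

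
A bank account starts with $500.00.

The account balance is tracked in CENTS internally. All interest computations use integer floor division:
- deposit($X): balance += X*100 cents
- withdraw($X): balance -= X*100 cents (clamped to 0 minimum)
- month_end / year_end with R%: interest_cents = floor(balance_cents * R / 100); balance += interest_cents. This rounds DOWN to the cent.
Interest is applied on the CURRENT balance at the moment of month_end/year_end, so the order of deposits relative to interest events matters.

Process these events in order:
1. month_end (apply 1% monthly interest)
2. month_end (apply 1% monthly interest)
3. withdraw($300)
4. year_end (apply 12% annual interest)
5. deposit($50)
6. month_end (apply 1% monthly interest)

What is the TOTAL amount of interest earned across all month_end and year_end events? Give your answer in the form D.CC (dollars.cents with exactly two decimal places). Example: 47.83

After 1 (month_end (apply 1% monthly interest)): balance=$505.00 total_interest=$5.00
After 2 (month_end (apply 1% monthly interest)): balance=$510.05 total_interest=$10.05
After 3 (withdraw($300)): balance=$210.05 total_interest=$10.05
After 4 (year_end (apply 12% annual interest)): balance=$235.25 total_interest=$35.25
After 5 (deposit($50)): balance=$285.25 total_interest=$35.25
After 6 (month_end (apply 1% monthly interest)): balance=$288.10 total_interest=$38.10

Answer: 38.10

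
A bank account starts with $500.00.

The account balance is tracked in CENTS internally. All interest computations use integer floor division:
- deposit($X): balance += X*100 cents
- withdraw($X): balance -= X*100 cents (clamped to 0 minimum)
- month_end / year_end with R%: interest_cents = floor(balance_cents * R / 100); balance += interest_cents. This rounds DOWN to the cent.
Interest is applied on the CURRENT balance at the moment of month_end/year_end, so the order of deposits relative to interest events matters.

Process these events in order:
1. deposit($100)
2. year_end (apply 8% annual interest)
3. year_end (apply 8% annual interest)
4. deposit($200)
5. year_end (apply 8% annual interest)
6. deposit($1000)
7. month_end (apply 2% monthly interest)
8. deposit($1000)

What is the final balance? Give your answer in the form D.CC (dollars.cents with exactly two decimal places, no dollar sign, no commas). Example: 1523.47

Answer: 3011.25

Derivation:
After 1 (deposit($100)): balance=$600.00 total_interest=$0.00
After 2 (year_end (apply 8% annual interest)): balance=$648.00 total_interest=$48.00
After 3 (year_end (apply 8% annual interest)): balance=$699.84 total_interest=$99.84
After 4 (deposit($200)): balance=$899.84 total_interest=$99.84
After 5 (year_end (apply 8% annual interest)): balance=$971.82 total_interest=$171.82
After 6 (deposit($1000)): balance=$1971.82 total_interest=$171.82
After 7 (month_end (apply 2% monthly interest)): balance=$2011.25 total_interest=$211.25
After 8 (deposit($1000)): balance=$3011.25 total_interest=$211.25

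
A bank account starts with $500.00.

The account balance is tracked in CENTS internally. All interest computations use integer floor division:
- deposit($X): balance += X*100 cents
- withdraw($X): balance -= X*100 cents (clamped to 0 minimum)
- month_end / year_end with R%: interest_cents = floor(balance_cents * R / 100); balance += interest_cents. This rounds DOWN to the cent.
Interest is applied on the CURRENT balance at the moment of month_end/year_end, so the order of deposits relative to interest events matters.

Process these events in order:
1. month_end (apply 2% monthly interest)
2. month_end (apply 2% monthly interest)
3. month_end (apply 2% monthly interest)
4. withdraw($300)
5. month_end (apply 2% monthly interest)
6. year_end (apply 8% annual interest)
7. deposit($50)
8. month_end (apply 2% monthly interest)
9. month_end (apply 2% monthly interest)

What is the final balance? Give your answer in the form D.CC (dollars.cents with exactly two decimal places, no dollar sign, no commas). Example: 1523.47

Answer: 316.30

Derivation:
After 1 (month_end (apply 2% monthly interest)): balance=$510.00 total_interest=$10.00
After 2 (month_end (apply 2% monthly interest)): balance=$520.20 total_interest=$20.20
After 3 (month_end (apply 2% monthly interest)): balance=$530.60 total_interest=$30.60
After 4 (withdraw($300)): balance=$230.60 total_interest=$30.60
After 5 (month_end (apply 2% monthly interest)): balance=$235.21 total_interest=$35.21
After 6 (year_end (apply 8% annual interest)): balance=$254.02 total_interest=$54.02
After 7 (deposit($50)): balance=$304.02 total_interest=$54.02
After 8 (month_end (apply 2% monthly interest)): balance=$310.10 total_interest=$60.10
After 9 (month_end (apply 2% monthly interest)): balance=$316.30 total_interest=$66.30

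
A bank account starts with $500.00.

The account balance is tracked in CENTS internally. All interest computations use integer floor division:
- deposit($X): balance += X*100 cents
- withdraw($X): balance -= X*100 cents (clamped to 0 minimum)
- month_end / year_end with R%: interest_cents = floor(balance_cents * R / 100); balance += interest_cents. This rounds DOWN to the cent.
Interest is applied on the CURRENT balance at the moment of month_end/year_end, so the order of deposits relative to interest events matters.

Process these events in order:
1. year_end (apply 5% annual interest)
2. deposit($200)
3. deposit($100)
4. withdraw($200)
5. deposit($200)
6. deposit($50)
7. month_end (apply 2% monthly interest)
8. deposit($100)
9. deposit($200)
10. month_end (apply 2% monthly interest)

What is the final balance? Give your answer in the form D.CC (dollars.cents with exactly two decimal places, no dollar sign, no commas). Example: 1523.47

After 1 (year_end (apply 5% annual interest)): balance=$525.00 total_interest=$25.00
After 2 (deposit($200)): balance=$725.00 total_interest=$25.00
After 3 (deposit($100)): balance=$825.00 total_interest=$25.00
After 4 (withdraw($200)): balance=$625.00 total_interest=$25.00
After 5 (deposit($200)): balance=$825.00 total_interest=$25.00
After 6 (deposit($50)): balance=$875.00 total_interest=$25.00
After 7 (month_end (apply 2% monthly interest)): balance=$892.50 total_interest=$42.50
After 8 (deposit($100)): balance=$992.50 total_interest=$42.50
After 9 (deposit($200)): balance=$1192.50 total_interest=$42.50
After 10 (month_end (apply 2% monthly interest)): balance=$1216.35 total_interest=$66.35

Answer: 1216.35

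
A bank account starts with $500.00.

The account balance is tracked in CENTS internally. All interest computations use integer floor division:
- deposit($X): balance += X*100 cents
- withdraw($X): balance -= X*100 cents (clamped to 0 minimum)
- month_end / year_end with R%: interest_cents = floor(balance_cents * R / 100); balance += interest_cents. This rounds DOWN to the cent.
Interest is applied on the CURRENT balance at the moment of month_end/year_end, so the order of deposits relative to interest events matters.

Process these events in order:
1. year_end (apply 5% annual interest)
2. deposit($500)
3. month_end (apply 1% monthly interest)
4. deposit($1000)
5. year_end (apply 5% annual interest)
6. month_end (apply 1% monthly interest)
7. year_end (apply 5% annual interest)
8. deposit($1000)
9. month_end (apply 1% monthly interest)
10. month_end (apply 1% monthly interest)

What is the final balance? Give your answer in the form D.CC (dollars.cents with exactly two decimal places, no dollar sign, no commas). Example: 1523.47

After 1 (year_end (apply 5% annual interest)): balance=$525.00 total_interest=$25.00
After 2 (deposit($500)): balance=$1025.00 total_interest=$25.00
After 3 (month_end (apply 1% monthly interest)): balance=$1035.25 total_interest=$35.25
After 4 (deposit($1000)): balance=$2035.25 total_interest=$35.25
After 5 (year_end (apply 5% annual interest)): balance=$2137.01 total_interest=$137.01
After 6 (month_end (apply 1% monthly interest)): balance=$2158.38 total_interest=$158.38
After 7 (year_end (apply 5% annual interest)): balance=$2266.29 total_interest=$266.29
After 8 (deposit($1000)): balance=$3266.29 total_interest=$266.29
After 9 (month_end (apply 1% monthly interest)): balance=$3298.95 total_interest=$298.95
After 10 (month_end (apply 1% monthly interest)): balance=$3331.93 total_interest=$331.93

Answer: 3331.93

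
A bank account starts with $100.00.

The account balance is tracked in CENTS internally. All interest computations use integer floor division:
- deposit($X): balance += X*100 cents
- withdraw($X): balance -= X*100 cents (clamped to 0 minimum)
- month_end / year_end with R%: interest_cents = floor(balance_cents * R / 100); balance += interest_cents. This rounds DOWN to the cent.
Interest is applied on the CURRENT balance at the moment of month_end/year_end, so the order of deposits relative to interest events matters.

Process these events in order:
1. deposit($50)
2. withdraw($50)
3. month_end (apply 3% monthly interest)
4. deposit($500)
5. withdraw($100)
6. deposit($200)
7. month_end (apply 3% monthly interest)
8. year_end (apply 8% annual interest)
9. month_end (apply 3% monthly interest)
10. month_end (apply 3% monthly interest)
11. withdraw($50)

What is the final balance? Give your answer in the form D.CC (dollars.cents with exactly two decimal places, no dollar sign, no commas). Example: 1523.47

After 1 (deposit($50)): balance=$150.00 total_interest=$0.00
After 2 (withdraw($50)): balance=$100.00 total_interest=$0.00
After 3 (month_end (apply 3% monthly interest)): balance=$103.00 total_interest=$3.00
After 4 (deposit($500)): balance=$603.00 total_interest=$3.00
After 5 (withdraw($100)): balance=$503.00 total_interest=$3.00
After 6 (deposit($200)): balance=$703.00 total_interest=$3.00
After 7 (month_end (apply 3% monthly interest)): balance=$724.09 total_interest=$24.09
After 8 (year_end (apply 8% annual interest)): balance=$782.01 total_interest=$82.01
After 9 (month_end (apply 3% monthly interest)): balance=$805.47 total_interest=$105.47
After 10 (month_end (apply 3% monthly interest)): balance=$829.63 total_interest=$129.63
After 11 (withdraw($50)): balance=$779.63 total_interest=$129.63

Answer: 779.63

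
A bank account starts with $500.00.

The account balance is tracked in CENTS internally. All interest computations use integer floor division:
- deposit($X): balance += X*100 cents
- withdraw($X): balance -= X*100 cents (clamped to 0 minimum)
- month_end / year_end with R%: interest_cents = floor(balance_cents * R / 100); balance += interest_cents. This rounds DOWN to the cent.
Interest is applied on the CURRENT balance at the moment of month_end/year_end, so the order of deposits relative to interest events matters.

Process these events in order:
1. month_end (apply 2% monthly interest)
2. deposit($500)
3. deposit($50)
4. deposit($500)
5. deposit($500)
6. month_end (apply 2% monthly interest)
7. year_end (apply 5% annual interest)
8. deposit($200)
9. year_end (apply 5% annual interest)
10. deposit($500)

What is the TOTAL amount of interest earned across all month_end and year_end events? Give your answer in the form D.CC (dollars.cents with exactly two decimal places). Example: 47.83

Answer: 276.57

Derivation:
After 1 (month_end (apply 2% monthly interest)): balance=$510.00 total_interest=$10.00
After 2 (deposit($500)): balance=$1010.00 total_interest=$10.00
After 3 (deposit($50)): balance=$1060.00 total_interest=$10.00
After 4 (deposit($500)): balance=$1560.00 total_interest=$10.00
After 5 (deposit($500)): balance=$2060.00 total_interest=$10.00
After 6 (month_end (apply 2% monthly interest)): balance=$2101.20 total_interest=$51.20
After 7 (year_end (apply 5% annual interest)): balance=$2206.26 total_interest=$156.26
After 8 (deposit($200)): balance=$2406.26 total_interest=$156.26
After 9 (year_end (apply 5% annual interest)): balance=$2526.57 total_interest=$276.57
After 10 (deposit($500)): balance=$3026.57 total_interest=$276.57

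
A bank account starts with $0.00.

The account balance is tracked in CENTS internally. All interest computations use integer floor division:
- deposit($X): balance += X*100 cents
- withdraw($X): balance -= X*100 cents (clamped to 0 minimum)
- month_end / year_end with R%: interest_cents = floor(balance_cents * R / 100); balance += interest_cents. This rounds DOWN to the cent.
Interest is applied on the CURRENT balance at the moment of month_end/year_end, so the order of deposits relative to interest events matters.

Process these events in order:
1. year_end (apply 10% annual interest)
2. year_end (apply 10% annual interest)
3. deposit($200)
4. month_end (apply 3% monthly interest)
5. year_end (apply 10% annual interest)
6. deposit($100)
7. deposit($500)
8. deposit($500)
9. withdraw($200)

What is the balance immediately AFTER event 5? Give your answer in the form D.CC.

After 1 (year_end (apply 10% annual interest)): balance=$0.00 total_interest=$0.00
After 2 (year_end (apply 10% annual interest)): balance=$0.00 total_interest=$0.00
After 3 (deposit($200)): balance=$200.00 total_interest=$0.00
After 4 (month_end (apply 3% monthly interest)): balance=$206.00 total_interest=$6.00
After 5 (year_end (apply 10% annual interest)): balance=$226.60 total_interest=$26.60

Answer: 226.60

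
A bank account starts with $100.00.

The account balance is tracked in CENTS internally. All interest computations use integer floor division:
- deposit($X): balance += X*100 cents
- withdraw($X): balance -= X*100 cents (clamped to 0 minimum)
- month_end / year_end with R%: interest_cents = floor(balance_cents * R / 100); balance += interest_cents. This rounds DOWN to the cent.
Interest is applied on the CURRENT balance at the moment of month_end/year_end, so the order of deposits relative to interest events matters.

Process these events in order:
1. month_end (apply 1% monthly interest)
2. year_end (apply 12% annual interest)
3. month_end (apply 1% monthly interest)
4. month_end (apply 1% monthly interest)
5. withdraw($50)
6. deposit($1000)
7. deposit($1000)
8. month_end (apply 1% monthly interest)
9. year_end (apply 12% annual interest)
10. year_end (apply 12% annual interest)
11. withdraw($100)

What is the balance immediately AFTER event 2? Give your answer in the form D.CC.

Answer: 113.12

Derivation:
After 1 (month_end (apply 1% monthly interest)): balance=$101.00 total_interest=$1.00
After 2 (year_end (apply 12% annual interest)): balance=$113.12 total_interest=$13.12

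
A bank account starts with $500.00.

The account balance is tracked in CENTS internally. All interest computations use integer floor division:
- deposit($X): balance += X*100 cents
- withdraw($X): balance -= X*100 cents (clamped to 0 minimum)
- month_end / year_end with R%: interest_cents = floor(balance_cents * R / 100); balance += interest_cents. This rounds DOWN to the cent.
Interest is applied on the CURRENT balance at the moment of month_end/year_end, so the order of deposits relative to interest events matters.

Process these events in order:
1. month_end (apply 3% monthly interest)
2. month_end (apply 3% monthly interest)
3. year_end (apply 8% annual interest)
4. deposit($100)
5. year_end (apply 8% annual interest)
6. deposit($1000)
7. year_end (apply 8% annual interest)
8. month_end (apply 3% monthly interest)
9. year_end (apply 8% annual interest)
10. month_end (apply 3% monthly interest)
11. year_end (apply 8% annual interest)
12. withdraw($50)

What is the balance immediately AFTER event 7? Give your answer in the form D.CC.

After 1 (month_end (apply 3% monthly interest)): balance=$515.00 total_interest=$15.00
After 2 (month_end (apply 3% monthly interest)): balance=$530.45 total_interest=$30.45
After 3 (year_end (apply 8% annual interest)): balance=$572.88 total_interest=$72.88
After 4 (deposit($100)): balance=$672.88 total_interest=$72.88
After 5 (year_end (apply 8% annual interest)): balance=$726.71 total_interest=$126.71
After 6 (deposit($1000)): balance=$1726.71 total_interest=$126.71
After 7 (year_end (apply 8% annual interest)): balance=$1864.84 total_interest=$264.84

Answer: 1864.84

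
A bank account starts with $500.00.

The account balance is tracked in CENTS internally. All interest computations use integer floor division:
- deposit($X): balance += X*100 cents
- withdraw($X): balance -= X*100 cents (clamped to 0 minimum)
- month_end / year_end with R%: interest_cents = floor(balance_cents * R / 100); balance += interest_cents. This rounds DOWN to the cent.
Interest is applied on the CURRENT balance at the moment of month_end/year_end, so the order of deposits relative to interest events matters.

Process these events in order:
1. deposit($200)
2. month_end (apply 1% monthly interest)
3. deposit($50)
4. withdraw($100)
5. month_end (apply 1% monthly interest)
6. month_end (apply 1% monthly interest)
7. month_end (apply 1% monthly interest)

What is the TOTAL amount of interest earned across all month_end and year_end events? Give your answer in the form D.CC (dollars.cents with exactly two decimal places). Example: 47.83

Answer: 26.90

Derivation:
After 1 (deposit($200)): balance=$700.00 total_interest=$0.00
After 2 (month_end (apply 1% monthly interest)): balance=$707.00 total_interest=$7.00
After 3 (deposit($50)): balance=$757.00 total_interest=$7.00
After 4 (withdraw($100)): balance=$657.00 total_interest=$7.00
After 5 (month_end (apply 1% monthly interest)): balance=$663.57 total_interest=$13.57
After 6 (month_end (apply 1% monthly interest)): balance=$670.20 total_interest=$20.20
After 7 (month_end (apply 1% monthly interest)): balance=$676.90 total_interest=$26.90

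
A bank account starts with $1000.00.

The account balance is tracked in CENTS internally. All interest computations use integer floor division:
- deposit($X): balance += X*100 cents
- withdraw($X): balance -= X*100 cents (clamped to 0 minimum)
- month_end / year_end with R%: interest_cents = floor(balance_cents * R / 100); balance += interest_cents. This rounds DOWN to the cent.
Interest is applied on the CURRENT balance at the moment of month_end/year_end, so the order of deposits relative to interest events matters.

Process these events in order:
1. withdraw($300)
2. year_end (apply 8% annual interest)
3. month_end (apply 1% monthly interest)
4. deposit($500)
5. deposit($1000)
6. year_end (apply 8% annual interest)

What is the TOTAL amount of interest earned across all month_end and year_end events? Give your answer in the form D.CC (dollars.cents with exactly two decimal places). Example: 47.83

After 1 (withdraw($300)): balance=$700.00 total_interest=$0.00
After 2 (year_end (apply 8% annual interest)): balance=$756.00 total_interest=$56.00
After 3 (month_end (apply 1% monthly interest)): balance=$763.56 total_interest=$63.56
After 4 (deposit($500)): balance=$1263.56 total_interest=$63.56
After 5 (deposit($1000)): balance=$2263.56 total_interest=$63.56
After 6 (year_end (apply 8% annual interest)): balance=$2444.64 total_interest=$244.64

Answer: 244.64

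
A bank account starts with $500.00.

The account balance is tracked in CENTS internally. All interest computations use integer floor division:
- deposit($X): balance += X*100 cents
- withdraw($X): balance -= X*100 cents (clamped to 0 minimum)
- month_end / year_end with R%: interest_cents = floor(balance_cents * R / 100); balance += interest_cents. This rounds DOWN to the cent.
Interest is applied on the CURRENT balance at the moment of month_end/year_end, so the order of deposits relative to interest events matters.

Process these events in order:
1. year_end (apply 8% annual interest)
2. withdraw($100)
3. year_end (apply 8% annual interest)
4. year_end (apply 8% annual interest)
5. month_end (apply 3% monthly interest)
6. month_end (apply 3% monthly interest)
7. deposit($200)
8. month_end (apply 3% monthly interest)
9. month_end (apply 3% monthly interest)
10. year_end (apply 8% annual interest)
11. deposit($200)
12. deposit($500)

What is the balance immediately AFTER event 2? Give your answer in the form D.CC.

After 1 (year_end (apply 8% annual interest)): balance=$540.00 total_interest=$40.00
After 2 (withdraw($100)): balance=$440.00 total_interest=$40.00

Answer: 440.00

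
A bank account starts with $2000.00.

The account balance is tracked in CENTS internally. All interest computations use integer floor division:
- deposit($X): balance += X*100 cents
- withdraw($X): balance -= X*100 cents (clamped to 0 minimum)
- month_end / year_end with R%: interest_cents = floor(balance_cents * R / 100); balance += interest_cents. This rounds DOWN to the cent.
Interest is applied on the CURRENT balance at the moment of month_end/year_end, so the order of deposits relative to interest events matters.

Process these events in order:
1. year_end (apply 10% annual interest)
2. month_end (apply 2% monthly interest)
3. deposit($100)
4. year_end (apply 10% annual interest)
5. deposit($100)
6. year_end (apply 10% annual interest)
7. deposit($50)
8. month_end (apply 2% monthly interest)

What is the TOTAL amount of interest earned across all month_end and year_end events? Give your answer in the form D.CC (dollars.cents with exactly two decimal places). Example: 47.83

Answer: 806.16

Derivation:
After 1 (year_end (apply 10% annual interest)): balance=$2200.00 total_interest=$200.00
After 2 (month_end (apply 2% monthly interest)): balance=$2244.00 total_interest=$244.00
After 3 (deposit($100)): balance=$2344.00 total_interest=$244.00
After 4 (year_end (apply 10% annual interest)): balance=$2578.40 total_interest=$478.40
After 5 (deposit($100)): balance=$2678.40 total_interest=$478.40
After 6 (year_end (apply 10% annual interest)): balance=$2946.24 total_interest=$746.24
After 7 (deposit($50)): balance=$2996.24 total_interest=$746.24
After 8 (month_end (apply 2% monthly interest)): balance=$3056.16 total_interest=$806.16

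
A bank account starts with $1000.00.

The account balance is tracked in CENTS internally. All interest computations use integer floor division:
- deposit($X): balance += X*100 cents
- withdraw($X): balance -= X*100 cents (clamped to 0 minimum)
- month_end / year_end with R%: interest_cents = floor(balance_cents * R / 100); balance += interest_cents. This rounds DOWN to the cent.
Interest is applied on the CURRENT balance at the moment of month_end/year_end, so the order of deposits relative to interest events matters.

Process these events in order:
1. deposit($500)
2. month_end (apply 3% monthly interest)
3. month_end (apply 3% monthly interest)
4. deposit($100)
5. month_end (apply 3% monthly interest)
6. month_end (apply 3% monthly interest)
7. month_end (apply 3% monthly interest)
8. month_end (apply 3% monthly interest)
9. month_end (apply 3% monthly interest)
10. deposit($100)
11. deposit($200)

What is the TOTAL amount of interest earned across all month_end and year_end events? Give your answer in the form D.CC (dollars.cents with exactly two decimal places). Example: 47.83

After 1 (deposit($500)): balance=$1500.00 total_interest=$0.00
After 2 (month_end (apply 3% monthly interest)): balance=$1545.00 total_interest=$45.00
After 3 (month_end (apply 3% monthly interest)): balance=$1591.35 total_interest=$91.35
After 4 (deposit($100)): balance=$1691.35 total_interest=$91.35
After 5 (month_end (apply 3% monthly interest)): balance=$1742.09 total_interest=$142.09
After 6 (month_end (apply 3% monthly interest)): balance=$1794.35 total_interest=$194.35
After 7 (month_end (apply 3% monthly interest)): balance=$1848.18 total_interest=$248.18
After 8 (month_end (apply 3% monthly interest)): balance=$1903.62 total_interest=$303.62
After 9 (month_end (apply 3% monthly interest)): balance=$1960.72 total_interest=$360.72
After 10 (deposit($100)): balance=$2060.72 total_interest=$360.72
After 11 (deposit($200)): balance=$2260.72 total_interest=$360.72

Answer: 360.72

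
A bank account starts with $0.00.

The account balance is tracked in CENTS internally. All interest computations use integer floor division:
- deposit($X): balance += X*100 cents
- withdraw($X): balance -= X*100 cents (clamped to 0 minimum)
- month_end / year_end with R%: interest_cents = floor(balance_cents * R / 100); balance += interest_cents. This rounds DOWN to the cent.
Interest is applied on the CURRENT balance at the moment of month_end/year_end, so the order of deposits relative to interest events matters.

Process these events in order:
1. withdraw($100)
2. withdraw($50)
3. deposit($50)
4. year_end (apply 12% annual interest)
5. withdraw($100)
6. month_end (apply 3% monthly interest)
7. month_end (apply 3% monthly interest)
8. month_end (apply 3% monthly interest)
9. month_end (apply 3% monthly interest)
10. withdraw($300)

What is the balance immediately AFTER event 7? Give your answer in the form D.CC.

After 1 (withdraw($100)): balance=$0.00 total_interest=$0.00
After 2 (withdraw($50)): balance=$0.00 total_interest=$0.00
After 3 (deposit($50)): balance=$50.00 total_interest=$0.00
After 4 (year_end (apply 12% annual interest)): balance=$56.00 total_interest=$6.00
After 5 (withdraw($100)): balance=$0.00 total_interest=$6.00
After 6 (month_end (apply 3% monthly interest)): balance=$0.00 total_interest=$6.00
After 7 (month_end (apply 3% monthly interest)): balance=$0.00 total_interest=$6.00

Answer: 0.00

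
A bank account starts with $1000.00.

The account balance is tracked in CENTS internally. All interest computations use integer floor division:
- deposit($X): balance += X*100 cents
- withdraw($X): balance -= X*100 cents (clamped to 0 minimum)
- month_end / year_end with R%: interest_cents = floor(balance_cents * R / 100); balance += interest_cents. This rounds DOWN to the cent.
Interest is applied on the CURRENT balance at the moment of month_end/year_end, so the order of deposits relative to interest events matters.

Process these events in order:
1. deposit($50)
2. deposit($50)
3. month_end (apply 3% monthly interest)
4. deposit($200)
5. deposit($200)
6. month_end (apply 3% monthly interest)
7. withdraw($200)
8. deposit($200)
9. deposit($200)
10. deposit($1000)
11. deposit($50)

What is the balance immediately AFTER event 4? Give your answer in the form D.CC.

Answer: 1333.00

Derivation:
After 1 (deposit($50)): balance=$1050.00 total_interest=$0.00
After 2 (deposit($50)): balance=$1100.00 total_interest=$0.00
After 3 (month_end (apply 3% monthly interest)): balance=$1133.00 total_interest=$33.00
After 4 (deposit($200)): balance=$1333.00 total_interest=$33.00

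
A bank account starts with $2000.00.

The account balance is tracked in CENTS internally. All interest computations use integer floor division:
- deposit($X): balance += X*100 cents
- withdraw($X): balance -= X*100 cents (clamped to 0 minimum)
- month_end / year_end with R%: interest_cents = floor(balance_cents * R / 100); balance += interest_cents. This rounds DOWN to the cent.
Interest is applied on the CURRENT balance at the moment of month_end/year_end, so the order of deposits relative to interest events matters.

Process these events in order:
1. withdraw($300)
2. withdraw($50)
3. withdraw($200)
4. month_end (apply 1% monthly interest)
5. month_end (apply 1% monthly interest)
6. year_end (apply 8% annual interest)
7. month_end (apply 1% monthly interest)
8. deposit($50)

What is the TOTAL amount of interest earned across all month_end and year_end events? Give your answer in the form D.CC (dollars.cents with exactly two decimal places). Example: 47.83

After 1 (withdraw($300)): balance=$1700.00 total_interest=$0.00
After 2 (withdraw($50)): balance=$1650.00 total_interest=$0.00
After 3 (withdraw($200)): balance=$1450.00 total_interest=$0.00
After 4 (month_end (apply 1% monthly interest)): balance=$1464.50 total_interest=$14.50
After 5 (month_end (apply 1% monthly interest)): balance=$1479.14 total_interest=$29.14
After 6 (year_end (apply 8% annual interest)): balance=$1597.47 total_interest=$147.47
After 7 (month_end (apply 1% monthly interest)): balance=$1613.44 total_interest=$163.44
After 8 (deposit($50)): balance=$1663.44 total_interest=$163.44

Answer: 163.44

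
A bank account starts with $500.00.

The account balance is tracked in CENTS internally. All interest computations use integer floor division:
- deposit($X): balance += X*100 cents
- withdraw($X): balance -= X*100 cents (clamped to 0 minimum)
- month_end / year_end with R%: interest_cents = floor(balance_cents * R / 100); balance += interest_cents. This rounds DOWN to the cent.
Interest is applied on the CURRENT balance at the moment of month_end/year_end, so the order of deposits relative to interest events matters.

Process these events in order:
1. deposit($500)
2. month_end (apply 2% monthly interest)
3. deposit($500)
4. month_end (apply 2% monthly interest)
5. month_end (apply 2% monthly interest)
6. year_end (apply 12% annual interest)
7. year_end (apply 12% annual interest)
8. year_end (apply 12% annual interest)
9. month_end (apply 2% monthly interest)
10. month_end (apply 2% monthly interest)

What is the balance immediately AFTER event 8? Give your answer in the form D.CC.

Answer: 2221.73

Derivation:
After 1 (deposit($500)): balance=$1000.00 total_interest=$0.00
After 2 (month_end (apply 2% monthly interest)): balance=$1020.00 total_interest=$20.00
After 3 (deposit($500)): balance=$1520.00 total_interest=$20.00
After 4 (month_end (apply 2% monthly interest)): balance=$1550.40 total_interest=$50.40
After 5 (month_end (apply 2% monthly interest)): balance=$1581.40 total_interest=$81.40
After 6 (year_end (apply 12% annual interest)): balance=$1771.16 total_interest=$271.16
After 7 (year_end (apply 12% annual interest)): balance=$1983.69 total_interest=$483.69
After 8 (year_end (apply 12% annual interest)): balance=$2221.73 total_interest=$721.73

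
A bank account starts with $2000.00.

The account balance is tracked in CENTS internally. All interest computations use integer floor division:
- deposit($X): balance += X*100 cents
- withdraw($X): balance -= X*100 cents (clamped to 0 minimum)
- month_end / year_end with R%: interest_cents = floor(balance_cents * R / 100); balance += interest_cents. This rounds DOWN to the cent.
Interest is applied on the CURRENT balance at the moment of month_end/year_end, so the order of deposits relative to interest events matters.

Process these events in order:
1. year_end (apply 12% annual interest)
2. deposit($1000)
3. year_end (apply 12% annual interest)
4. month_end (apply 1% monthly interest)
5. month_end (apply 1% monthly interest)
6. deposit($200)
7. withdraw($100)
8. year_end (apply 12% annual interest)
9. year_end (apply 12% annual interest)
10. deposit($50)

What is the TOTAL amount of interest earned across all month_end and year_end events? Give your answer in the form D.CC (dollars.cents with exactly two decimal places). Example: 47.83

After 1 (year_end (apply 12% annual interest)): balance=$2240.00 total_interest=$240.00
After 2 (deposit($1000)): balance=$3240.00 total_interest=$240.00
After 3 (year_end (apply 12% annual interest)): balance=$3628.80 total_interest=$628.80
After 4 (month_end (apply 1% monthly interest)): balance=$3665.08 total_interest=$665.08
After 5 (month_end (apply 1% monthly interest)): balance=$3701.73 total_interest=$701.73
After 6 (deposit($200)): balance=$3901.73 total_interest=$701.73
After 7 (withdraw($100)): balance=$3801.73 total_interest=$701.73
After 8 (year_end (apply 12% annual interest)): balance=$4257.93 total_interest=$1157.93
After 9 (year_end (apply 12% annual interest)): balance=$4768.88 total_interest=$1668.88
After 10 (deposit($50)): balance=$4818.88 total_interest=$1668.88

Answer: 1668.88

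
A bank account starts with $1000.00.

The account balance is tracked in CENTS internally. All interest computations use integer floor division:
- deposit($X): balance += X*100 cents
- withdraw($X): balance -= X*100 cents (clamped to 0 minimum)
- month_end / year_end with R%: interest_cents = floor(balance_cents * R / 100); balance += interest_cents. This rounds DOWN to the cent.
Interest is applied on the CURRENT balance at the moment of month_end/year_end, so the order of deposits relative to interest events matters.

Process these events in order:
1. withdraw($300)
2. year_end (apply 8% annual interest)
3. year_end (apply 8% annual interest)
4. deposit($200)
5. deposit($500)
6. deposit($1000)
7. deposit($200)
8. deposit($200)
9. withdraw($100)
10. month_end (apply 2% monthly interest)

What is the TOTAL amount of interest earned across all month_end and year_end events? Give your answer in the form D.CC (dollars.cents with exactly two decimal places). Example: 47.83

Answer: 172.80

Derivation:
After 1 (withdraw($300)): balance=$700.00 total_interest=$0.00
After 2 (year_end (apply 8% annual interest)): balance=$756.00 total_interest=$56.00
After 3 (year_end (apply 8% annual interest)): balance=$816.48 total_interest=$116.48
After 4 (deposit($200)): balance=$1016.48 total_interest=$116.48
After 5 (deposit($500)): balance=$1516.48 total_interest=$116.48
After 6 (deposit($1000)): balance=$2516.48 total_interest=$116.48
After 7 (deposit($200)): balance=$2716.48 total_interest=$116.48
After 8 (deposit($200)): balance=$2916.48 total_interest=$116.48
After 9 (withdraw($100)): balance=$2816.48 total_interest=$116.48
After 10 (month_end (apply 2% monthly interest)): balance=$2872.80 total_interest=$172.80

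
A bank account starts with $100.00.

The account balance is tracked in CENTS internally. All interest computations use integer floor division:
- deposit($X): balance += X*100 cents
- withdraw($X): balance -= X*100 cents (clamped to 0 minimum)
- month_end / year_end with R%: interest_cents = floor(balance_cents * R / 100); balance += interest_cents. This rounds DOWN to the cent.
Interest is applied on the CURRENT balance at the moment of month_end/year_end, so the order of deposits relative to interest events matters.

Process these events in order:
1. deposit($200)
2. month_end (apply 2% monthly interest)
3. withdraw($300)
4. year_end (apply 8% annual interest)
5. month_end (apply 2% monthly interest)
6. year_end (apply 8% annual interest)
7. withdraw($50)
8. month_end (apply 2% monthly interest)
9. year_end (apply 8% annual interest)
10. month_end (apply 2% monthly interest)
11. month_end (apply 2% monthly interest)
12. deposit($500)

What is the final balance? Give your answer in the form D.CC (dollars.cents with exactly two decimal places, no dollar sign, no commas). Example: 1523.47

After 1 (deposit($200)): balance=$300.00 total_interest=$0.00
After 2 (month_end (apply 2% monthly interest)): balance=$306.00 total_interest=$6.00
After 3 (withdraw($300)): balance=$6.00 total_interest=$6.00
After 4 (year_end (apply 8% annual interest)): balance=$6.48 total_interest=$6.48
After 5 (month_end (apply 2% monthly interest)): balance=$6.60 total_interest=$6.60
After 6 (year_end (apply 8% annual interest)): balance=$7.12 total_interest=$7.12
After 7 (withdraw($50)): balance=$0.00 total_interest=$7.12
After 8 (month_end (apply 2% monthly interest)): balance=$0.00 total_interest=$7.12
After 9 (year_end (apply 8% annual interest)): balance=$0.00 total_interest=$7.12
After 10 (month_end (apply 2% monthly interest)): balance=$0.00 total_interest=$7.12
After 11 (month_end (apply 2% monthly interest)): balance=$0.00 total_interest=$7.12
After 12 (deposit($500)): balance=$500.00 total_interest=$7.12

Answer: 500.00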